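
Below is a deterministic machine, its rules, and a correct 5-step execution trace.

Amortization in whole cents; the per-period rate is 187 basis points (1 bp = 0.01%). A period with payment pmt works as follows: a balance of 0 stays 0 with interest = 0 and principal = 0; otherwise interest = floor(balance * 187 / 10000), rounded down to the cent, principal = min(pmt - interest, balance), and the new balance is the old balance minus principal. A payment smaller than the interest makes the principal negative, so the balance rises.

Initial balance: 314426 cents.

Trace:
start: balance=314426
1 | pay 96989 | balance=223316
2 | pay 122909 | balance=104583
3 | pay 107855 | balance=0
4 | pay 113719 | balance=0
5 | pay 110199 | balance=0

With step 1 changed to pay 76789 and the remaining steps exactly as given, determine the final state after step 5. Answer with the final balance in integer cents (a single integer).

(re-executing from step 1 with the substitution; state before step 1: balance=314426)
1 | pay 76789 | balance=243516
2 | pay 122909 | balance=125160
3 | pay 107855 | balance=19645
4 | pay 113719 | balance=0
5 | pay 110199 | balance=0

0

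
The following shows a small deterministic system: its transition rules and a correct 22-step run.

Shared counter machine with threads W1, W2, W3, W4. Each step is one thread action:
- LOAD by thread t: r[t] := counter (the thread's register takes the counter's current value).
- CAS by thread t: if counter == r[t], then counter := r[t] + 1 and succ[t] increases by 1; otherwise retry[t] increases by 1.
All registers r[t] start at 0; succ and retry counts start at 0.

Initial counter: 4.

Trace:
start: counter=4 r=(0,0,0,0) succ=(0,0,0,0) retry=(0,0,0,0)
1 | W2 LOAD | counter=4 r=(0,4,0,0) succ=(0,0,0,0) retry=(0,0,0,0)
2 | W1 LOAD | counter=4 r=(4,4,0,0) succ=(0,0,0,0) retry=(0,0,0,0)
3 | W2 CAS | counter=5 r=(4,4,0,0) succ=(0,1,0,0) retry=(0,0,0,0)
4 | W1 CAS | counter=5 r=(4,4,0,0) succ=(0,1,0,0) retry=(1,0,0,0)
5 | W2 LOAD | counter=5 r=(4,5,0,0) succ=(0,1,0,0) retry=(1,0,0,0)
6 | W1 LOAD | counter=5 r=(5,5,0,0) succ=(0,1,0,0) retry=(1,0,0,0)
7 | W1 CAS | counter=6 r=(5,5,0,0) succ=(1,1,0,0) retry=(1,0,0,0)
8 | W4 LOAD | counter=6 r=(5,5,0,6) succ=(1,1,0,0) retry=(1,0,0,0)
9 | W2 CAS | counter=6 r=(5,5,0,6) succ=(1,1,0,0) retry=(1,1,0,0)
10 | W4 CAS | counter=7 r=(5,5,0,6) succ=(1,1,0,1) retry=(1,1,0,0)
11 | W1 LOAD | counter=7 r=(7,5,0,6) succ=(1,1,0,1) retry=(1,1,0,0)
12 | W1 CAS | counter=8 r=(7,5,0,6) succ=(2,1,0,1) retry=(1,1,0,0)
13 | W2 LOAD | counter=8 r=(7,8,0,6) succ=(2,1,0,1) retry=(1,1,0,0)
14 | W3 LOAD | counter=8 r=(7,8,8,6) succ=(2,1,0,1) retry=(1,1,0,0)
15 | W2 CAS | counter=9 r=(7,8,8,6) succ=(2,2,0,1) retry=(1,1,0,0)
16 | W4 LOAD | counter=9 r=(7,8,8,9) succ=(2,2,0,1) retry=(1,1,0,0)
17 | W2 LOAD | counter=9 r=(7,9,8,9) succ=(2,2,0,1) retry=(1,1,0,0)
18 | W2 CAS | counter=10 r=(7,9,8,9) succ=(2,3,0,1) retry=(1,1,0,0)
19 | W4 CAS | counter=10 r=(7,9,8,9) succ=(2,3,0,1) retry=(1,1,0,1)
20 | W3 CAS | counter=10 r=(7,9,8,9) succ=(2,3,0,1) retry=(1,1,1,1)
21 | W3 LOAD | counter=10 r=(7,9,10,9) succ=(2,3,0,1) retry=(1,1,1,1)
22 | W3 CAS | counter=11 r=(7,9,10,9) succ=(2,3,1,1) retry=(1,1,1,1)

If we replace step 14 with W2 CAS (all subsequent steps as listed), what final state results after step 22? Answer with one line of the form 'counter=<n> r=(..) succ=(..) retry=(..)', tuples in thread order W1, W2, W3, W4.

counter=11 r=(7,9,10,9) succ=(2,3,1,1) retry=(1,2,1,1)

(re-executing from step 14 with the substitution; state before step 14: counter=8 r=(7,8,0,6) succ=(2,1,0,1) retry=(1,1,0,0))
14 | W2 CAS | counter=9 r=(7,8,0,6) succ=(2,2,0,1) retry=(1,1,0,0)
15 | W2 CAS | counter=9 r=(7,8,0,6) succ=(2,2,0,1) retry=(1,2,0,0)
16 | W4 LOAD | counter=9 r=(7,8,0,9) succ=(2,2,0,1) retry=(1,2,0,0)
17 | W2 LOAD | counter=9 r=(7,9,0,9) succ=(2,2,0,1) retry=(1,2,0,0)
18 | W2 CAS | counter=10 r=(7,9,0,9) succ=(2,3,0,1) retry=(1,2,0,0)
19 | W4 CAS | counter=10 r=(7,9,0,9) succ=(2,3,0,1) retry=(1,2,0,1)
20 | W3 CAS | counter=10 r=(7,9,0,9) succ=(2,3,0,1) retry=(1,2,1,1)
21 | W3 LOAD | counter=10 r=(7,9,10,9) succ=(2,3,0,1) retry=(1,2,1,1)
22 | W3 CAS | counter=11 r=(7,9,10,9) succ=(2,3,1,1) retry=(1,2,1,1)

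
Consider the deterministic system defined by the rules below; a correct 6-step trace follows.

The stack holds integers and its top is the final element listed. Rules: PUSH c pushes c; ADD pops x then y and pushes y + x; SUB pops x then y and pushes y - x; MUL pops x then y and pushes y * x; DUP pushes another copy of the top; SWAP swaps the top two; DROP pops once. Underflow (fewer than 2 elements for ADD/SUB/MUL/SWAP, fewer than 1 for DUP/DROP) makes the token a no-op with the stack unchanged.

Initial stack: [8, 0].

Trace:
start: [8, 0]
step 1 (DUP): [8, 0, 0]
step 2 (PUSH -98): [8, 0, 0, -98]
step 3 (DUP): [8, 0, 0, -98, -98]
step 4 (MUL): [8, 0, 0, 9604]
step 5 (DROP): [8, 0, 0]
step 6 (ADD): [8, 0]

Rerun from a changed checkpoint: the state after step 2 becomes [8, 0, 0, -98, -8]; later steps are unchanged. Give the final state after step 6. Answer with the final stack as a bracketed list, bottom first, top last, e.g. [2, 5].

[8, 0, -98]

state after step 2 := [8, 0, 0, -98, -8]
step 3 (DUP): [8, 0, 0, -98, -8, -8]
step 4 (MUL): [8, 0, 0, -98, 64]
step 5 (DROP): [8, 0, 0, -98]
step 6 (ADD): [8, 0, -98]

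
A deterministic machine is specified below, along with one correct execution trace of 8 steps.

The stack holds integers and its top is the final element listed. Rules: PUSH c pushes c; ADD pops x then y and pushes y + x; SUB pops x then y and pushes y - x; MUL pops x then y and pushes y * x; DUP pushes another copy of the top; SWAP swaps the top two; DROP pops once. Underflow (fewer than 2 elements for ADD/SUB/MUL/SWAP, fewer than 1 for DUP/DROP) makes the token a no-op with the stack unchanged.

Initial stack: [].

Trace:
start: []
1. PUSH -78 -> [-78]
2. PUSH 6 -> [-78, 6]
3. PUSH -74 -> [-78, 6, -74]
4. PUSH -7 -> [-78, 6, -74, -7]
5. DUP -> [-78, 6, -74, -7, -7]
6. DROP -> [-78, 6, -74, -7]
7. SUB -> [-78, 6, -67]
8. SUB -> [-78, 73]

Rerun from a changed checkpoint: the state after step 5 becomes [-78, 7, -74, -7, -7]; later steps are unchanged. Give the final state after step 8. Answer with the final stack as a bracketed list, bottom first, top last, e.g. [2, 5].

state after step 5 := [-78, 7, -74, -7, -7]
6. DROP -> [-78, 7, -74, -7]
7. SUB -> [-78, 7, -67]
8. SUB -> [-78, 74]

[-78, 74]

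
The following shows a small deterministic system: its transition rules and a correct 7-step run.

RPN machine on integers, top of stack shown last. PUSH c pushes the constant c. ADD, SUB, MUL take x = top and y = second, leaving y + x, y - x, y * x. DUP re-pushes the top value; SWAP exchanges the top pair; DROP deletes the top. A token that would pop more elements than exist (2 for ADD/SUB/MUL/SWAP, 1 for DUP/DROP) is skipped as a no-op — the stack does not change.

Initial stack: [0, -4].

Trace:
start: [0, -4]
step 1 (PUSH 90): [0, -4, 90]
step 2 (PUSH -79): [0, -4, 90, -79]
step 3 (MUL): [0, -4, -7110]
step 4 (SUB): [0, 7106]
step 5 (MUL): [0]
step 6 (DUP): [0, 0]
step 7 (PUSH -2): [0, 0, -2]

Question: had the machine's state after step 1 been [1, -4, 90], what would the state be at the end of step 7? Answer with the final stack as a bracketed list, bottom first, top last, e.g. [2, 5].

[7106, 7106, -2]

state after step 1 := [1, -4, 90]
step 2 (PUSH -79): [1, -4, 90, -79]
step 3 (MUL): [1, -4, -7110]
step 4 (SUB): [1, 7106]
step 5 (MUL): [7106]
step 6 (DUP): [7106, 7106]
step 7 (PUSH -2): [7106, 7106, -2]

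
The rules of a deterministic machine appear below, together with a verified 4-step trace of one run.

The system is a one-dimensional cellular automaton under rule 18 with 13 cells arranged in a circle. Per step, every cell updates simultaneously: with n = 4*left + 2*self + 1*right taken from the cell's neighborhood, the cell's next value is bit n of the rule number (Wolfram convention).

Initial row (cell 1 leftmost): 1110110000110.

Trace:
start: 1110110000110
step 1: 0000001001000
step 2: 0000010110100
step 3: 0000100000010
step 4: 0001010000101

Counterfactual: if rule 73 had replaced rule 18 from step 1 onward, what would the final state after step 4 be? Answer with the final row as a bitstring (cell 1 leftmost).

1010110110110

(re-executing steps 1..4 under rule 73; state before step 1: 1110110000110)
step 1: 1010110110110
step 2: 0000110110110
step 3: 1110110110110
step 4: 1010110110110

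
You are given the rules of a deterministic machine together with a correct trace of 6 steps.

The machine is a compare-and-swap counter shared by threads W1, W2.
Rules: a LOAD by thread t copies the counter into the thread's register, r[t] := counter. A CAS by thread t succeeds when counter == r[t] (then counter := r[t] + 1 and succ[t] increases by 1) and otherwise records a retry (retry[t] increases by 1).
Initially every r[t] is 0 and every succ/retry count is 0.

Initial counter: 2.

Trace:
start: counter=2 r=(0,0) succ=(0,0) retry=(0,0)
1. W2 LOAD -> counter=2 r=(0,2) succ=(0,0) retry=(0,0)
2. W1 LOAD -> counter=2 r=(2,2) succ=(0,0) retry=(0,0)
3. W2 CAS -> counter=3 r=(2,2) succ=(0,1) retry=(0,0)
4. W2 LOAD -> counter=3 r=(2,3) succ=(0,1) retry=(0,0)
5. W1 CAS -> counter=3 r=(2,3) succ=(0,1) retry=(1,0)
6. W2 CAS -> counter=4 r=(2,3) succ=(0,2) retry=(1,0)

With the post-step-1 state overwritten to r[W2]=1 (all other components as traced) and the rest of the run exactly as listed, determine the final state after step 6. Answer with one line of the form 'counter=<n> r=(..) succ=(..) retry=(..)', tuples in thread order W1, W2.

counter=3 r=(2,2) succ=(1,0) retry=(0,2)

state after step 1 := counter=2 r=(0,1) succ=(0,0) retry=(0,0)
2. W1 LOAD -> counter=2 r=(2,1) succ=(0,0) retry=(0,0)
3. W2 CAS -> counter=2 r=(2,1) succ=(0,0) retry=(0,1)
4. W2 LOAD -> counter=2 r=(2,2) succ=(0,0) retry=(0,1)
5. W1 CAS -> counter=3 r=(2,2) succ=(1,0) retry=(0,1)
6. W2 CAS -> counter=3 r=(2,2) succ=(1,0) retry=(0,2)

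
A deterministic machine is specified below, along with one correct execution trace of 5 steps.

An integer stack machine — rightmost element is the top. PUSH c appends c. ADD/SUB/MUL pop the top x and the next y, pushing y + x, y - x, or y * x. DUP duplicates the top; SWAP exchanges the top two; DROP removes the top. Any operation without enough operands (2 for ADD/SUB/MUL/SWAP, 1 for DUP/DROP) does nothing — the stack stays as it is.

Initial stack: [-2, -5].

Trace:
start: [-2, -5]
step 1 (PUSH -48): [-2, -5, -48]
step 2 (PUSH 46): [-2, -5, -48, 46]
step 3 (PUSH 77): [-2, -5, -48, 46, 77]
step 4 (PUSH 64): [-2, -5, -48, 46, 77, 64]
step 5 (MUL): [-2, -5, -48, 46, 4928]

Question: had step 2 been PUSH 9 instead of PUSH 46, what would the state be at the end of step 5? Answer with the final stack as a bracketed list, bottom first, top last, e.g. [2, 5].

[-2, -5, -48, 9, 4928]

(re-executing from step 2 with the substitution; state before step 2: [-2, -5, -48])
step 2 (PUSH 9): [-2, -5, -48, 9]
step 3 (PUSH 77): [-2, -5, -48, 9, 77]
step 4 (PUSH 64): [-2, -5, -48, 9, 77, 64]
step 5 (MUL): [-2, -5, -48, 9, 4928]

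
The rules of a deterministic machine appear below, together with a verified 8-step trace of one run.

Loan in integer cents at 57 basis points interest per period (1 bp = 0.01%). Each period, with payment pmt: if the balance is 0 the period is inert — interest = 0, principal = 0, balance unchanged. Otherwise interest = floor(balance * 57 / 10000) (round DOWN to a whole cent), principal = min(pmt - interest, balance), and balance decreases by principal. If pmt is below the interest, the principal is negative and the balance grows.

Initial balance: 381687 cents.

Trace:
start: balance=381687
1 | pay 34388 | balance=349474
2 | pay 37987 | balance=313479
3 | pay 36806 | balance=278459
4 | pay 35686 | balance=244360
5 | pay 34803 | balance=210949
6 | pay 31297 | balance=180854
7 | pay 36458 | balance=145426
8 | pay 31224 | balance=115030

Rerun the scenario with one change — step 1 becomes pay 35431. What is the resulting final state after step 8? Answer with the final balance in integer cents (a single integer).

113945

(re-executing from step 1 with the substitution; state before step 1: balance=381687)
1 | pay 35431 | balance=348431
2 | pay 37987 | balance=312430
3 | pay 36806 | balance=277404
4 | pay 35686 | balance=243299
5 | pay 34803 | balance=209882
6 | pay 31297 | balance=179781
7 | pay 36458 | balance=144347
8 | pay 31224 | balance=113945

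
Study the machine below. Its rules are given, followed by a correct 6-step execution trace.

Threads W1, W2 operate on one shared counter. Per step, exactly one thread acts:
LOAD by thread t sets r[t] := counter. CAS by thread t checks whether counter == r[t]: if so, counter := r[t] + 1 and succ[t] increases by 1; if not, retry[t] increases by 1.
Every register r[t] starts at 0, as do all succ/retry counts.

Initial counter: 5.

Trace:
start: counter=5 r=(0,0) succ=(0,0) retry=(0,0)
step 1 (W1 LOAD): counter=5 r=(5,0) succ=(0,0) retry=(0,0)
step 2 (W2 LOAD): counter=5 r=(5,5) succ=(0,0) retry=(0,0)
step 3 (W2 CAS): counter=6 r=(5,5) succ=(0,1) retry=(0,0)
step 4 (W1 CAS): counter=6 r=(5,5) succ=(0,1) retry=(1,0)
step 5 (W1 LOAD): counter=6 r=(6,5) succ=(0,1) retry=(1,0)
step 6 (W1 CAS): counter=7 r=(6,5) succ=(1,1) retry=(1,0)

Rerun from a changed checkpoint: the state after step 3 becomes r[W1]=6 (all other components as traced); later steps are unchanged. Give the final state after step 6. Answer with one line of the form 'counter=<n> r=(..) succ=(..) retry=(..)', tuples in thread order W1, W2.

state after step 3 := counter=6 r=(6,5) succ=(0,1) retry=(0,0)
step 4 (W1 CAS): counter=7 r=(6,5) succ=(1,1) retry=(0,0)
step 5 (W1 LOAD): counter=7 r=(7,5) succ=(1,1) retry=(0,0)
step 6 (W1 CAS): counter=8 r=(7,5) succ=(2,1) retry=(0,0)

counter=8 r=(7,5) succ=(2,1) retry=(0,0)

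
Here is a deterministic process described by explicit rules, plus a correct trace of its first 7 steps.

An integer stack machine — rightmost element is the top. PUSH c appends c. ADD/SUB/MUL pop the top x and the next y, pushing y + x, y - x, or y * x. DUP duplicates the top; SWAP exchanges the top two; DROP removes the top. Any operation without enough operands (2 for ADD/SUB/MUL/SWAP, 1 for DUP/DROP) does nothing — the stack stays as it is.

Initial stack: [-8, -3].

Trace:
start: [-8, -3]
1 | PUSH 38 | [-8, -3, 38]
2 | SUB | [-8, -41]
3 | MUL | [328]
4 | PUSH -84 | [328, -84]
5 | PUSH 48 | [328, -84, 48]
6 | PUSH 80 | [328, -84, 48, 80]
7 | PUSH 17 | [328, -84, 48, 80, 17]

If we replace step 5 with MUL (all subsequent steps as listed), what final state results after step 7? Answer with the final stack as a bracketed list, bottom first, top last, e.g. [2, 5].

(re-executing from step 5 with the substitution; state before step 5: [328, -84])
5 | MUL | [-27552]
6 | PUSH 80 | [-27552, 80]
7 | PUSH 17 | [-27552, 80, 17]

[-27552, 80, 17]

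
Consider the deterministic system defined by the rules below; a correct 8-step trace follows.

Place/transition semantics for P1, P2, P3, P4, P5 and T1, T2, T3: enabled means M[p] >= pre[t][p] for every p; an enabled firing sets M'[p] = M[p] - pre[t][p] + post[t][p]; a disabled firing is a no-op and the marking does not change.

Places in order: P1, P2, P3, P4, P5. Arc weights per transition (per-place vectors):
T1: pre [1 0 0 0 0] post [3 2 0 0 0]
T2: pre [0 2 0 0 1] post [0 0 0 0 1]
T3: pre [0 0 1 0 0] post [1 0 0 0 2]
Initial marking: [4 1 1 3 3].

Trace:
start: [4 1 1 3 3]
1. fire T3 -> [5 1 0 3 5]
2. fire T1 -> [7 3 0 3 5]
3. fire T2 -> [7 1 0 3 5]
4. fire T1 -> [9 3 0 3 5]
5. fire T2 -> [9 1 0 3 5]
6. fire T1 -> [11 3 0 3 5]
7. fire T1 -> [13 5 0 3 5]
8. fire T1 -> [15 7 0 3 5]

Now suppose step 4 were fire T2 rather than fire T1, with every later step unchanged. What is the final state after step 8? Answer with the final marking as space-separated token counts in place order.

13 7 0 3 5

(re-executing from step 4 with the substitution; state before step 4: [7 1 0 3 5])
4. fire T2 -> [7 1 0 3 5]
5. fire T2 -> [7 1 0 3 5]
6. fire T1 -> [9 3 0 3 5]
7. fire T1 -> [11 5 0 3 5]
8. fire T1 -> [13 7 0 3 5]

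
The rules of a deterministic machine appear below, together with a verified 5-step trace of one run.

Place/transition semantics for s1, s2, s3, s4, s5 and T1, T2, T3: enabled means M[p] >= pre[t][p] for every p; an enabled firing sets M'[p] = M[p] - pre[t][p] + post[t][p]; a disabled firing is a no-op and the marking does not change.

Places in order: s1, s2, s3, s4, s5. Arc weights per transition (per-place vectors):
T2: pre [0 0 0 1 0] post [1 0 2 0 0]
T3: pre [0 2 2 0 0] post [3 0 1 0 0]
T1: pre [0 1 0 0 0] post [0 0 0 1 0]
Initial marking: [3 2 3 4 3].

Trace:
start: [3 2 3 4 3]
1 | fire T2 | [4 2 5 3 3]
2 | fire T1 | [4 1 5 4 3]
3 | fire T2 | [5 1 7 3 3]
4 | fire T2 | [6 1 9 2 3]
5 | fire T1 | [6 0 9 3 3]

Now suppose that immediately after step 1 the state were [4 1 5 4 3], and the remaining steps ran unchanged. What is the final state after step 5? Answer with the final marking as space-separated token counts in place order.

state after step 1 := [4 1 5 4 3]
2 | fire T1 | [4 0 5 5 3]
3 | fire T2 | [5 0 7 4 3]
4 | fire T2 | [6 0 9 3 3]
5 | fire T1 | [6 0 9 3 3]

6 0 9 3 3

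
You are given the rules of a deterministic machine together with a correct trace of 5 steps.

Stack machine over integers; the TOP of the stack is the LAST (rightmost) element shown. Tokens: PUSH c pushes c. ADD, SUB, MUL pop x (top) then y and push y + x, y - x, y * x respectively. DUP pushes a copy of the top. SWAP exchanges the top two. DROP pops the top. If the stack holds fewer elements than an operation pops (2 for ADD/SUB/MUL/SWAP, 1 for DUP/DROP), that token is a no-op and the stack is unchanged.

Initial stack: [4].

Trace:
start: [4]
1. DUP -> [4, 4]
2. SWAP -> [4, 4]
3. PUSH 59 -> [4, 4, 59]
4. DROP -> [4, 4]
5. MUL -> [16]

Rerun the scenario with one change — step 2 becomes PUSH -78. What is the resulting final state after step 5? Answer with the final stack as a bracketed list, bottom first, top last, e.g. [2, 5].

(re-executing from step 2 with the substitution; state before step 2: [4, 4])
2. PUSH -78 -> [4, 4, -78]
3. PUSH 59 -> [4, 4, -78, 59]
4. DROP -> [4, 4, -78]
5. MUL -> [4, -312]

[4, -312]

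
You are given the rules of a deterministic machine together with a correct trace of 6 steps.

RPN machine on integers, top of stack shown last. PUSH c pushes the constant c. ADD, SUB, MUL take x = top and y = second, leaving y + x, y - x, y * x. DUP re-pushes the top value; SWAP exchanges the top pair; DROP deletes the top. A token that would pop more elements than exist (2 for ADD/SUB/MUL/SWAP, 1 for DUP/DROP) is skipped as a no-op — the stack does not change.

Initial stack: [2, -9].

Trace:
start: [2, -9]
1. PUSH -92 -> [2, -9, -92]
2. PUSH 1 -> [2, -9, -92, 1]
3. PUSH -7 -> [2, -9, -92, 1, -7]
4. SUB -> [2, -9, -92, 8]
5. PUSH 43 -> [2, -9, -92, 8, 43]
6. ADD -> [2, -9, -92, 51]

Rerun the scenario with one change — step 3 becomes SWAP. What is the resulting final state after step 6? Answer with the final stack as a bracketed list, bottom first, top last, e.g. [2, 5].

[2, -9, 136]

(re-executing from step 3 with the substitution; state before step 3: [2, -9, -92, 1])
3. SWAP -> [2, -9, 1, -92]
4. SUB -> [2, -9, 93]
5. PUSH 43 -> [2, -9, 93, 43]
6. ADD -> [2, -9, 136]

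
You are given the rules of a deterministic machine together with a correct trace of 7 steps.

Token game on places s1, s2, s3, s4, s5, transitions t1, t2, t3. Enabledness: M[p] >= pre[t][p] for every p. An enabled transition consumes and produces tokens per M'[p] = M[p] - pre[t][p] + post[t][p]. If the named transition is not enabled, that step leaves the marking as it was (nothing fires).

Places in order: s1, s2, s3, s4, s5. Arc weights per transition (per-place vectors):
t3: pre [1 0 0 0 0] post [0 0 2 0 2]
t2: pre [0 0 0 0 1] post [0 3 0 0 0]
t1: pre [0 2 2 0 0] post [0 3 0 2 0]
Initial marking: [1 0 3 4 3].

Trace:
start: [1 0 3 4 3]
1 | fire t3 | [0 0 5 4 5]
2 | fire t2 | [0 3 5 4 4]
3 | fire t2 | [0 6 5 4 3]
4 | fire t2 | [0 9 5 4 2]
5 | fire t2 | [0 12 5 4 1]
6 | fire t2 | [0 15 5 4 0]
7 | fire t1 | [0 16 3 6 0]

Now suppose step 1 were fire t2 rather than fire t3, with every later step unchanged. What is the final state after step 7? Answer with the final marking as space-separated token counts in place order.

1 10 1 6 0

(re-executing from step 1 with the substitution; state before step 1: [1 0 3 4 3])
1 | fire t2 | [1 3 3 4 2]
2 | fire t2 | [1 6 3 4 1]
3 | fire t2 | [1 9 3 4 0]
4 | fire t2 | [1 9 3 4 0]
5 | fire t2 | [1 9 3 4 0]
6 | fire t2 | [1 9 3 4 0]
7 | fire t1 | [1 10 1 6 0]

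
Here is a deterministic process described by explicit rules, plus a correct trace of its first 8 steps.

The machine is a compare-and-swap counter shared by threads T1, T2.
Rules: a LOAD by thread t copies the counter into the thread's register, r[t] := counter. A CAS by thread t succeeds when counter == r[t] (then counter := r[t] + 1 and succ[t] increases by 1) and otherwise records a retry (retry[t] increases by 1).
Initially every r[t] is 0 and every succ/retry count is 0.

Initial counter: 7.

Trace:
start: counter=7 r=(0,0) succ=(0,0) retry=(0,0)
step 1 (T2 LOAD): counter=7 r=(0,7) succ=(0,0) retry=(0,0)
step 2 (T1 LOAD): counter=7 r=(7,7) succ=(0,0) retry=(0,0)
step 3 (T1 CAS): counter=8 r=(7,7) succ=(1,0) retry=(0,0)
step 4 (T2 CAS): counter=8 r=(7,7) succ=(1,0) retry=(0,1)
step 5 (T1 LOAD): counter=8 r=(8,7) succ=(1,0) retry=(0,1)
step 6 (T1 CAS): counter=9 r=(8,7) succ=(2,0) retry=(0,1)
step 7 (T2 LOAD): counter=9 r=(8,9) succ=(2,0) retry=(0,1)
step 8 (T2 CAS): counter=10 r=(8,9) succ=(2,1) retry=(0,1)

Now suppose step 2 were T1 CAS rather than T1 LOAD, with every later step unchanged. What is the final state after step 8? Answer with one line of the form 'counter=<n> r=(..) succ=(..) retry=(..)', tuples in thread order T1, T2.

counter=10 r=(8,9) succ=(1,2) retry=(2,0)

(re-executing from step 2 with the substitution; state before step 2: counter=7 r=(0,7) succ=(0,0) retry=(0,0))
step 2 (T1 CAS): counter=7 r=(0,7) succ=(0,0) retry=(1,0)
step 3 (T1 CAS): counter=7 r=(0,7) succ=(0,0) retry=(2,0)
step 4 (T2 CAS): counter=8 r=(0,7) succ=(0,1) retry=(2,0)
step 5 (T1 LOAD): counter=8 r=(8,7) succ=(0,1) retry=(2,0)
step 6 (T1 CAS): counter=9 r=(8,7) succ=(1,1) retry=(2,0)
step 7 (T2 LOAD): counter=9 r=(8,9) succ=(1,1) retry=(2,0)
step 8 (T2 CAS): counter=10 r=(8,9) succ=(1,2) retry=(2,0)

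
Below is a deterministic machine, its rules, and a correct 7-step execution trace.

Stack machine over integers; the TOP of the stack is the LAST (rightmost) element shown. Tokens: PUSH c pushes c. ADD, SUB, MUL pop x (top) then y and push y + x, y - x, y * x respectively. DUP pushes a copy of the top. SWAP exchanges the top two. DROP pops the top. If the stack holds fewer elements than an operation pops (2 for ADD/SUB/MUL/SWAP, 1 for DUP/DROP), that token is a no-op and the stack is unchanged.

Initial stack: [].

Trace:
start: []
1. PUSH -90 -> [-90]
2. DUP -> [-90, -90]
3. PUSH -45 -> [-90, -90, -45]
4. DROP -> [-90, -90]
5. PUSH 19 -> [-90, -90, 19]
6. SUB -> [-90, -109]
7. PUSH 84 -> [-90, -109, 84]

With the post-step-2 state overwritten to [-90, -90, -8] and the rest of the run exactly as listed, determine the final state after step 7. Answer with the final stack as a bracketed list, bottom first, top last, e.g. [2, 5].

[-90, -90, -27, 84]

state after step 2 := [-90, -90, -8]
3. PUSH -45 -> [-90, -90, -8, -45]
4. DROP -> [-90, -90, -8]
5. PUSH 19 -> [-90, -90, -8, 19]
6. SUB -> [-90, -90, -27]
7. PUSH 84 -> [-90, -90, -27, 84]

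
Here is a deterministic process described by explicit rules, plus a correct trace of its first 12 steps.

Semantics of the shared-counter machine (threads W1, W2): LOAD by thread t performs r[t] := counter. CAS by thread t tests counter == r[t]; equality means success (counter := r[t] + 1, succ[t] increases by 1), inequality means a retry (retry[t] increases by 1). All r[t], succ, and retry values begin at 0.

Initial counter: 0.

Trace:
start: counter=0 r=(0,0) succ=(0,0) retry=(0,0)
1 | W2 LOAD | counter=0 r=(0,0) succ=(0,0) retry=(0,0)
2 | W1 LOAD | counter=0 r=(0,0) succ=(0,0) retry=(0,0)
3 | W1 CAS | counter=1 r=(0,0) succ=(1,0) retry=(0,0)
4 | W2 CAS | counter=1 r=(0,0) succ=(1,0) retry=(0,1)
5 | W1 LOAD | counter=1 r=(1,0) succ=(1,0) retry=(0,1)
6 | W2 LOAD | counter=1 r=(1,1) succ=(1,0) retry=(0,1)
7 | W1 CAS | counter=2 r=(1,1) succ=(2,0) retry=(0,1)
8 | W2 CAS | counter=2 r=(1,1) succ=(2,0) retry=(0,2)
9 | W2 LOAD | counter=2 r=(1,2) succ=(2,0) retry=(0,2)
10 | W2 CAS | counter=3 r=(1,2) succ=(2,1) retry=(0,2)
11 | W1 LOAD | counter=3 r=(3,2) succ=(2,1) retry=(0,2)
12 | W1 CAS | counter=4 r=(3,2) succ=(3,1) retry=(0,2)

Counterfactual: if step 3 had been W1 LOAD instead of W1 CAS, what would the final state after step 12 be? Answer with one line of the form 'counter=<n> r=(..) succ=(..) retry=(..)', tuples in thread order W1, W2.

counter=4 r=(3,2) succ=(2,2) retry=(0,1)

(re-executing from step 3 with the substitution; state before step 3: counter=0 r=(0,0) succ=(0,0) retry=(0,0))
3 | W1 LOAD | counter=0 r=(0,0) succ=(0,0) retry=(0,0)
4 | W2 CAS | counter=1 r=(0,0) succ=(0,1) retry=(0,0)
5 | W1 LOAD | counter=1 r=(1,0) succ=(0,1) retry=(0,0)
6 | W2 LOAD | counter=1 r=(1,1) succ=(0,1) retry=(0,0)
7 | W1 CAS | counter=2 r=(1,1) succ=(1,1) retry=(0,0)
8 | W2 CAS | counter=2 r=(1,1) succ=(1,1) retry=(0,1)
9 | W2 LOAD | counter=2 r=(1,2) succ=(1,1) retry=(0,1)
10 | W2 CAS | counter=3 r=(1,2) succ=(1,2) retry=(0,1)
11 | W1 LOAD | counter=3 r=(3,2) succ=(1,2) retry=(0,1)
12 | W1 CAS | counter=4 r=(3,2) succ=(2,2) retry=(0,1)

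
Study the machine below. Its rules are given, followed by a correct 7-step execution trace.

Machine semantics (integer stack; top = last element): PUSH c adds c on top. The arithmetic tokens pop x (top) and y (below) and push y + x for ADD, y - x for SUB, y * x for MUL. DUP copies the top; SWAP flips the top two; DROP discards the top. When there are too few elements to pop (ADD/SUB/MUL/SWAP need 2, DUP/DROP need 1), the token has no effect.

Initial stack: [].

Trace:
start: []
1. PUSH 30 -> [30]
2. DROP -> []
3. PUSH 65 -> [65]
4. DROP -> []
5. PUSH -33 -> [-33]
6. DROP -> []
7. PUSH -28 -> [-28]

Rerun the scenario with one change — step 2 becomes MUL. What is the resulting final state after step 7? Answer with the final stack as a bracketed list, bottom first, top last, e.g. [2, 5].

(re-executing from step 2 with the substitution; state before step 2: [30])
2. MUL -> [30]
3. PUSH 65 -> [30, 65]
4. DROP -> [30]
5. PUSH -33 -> [30, -33]
6. DROP -> [30]
7. PUSH -28 -> [30, -28]

[30, -28]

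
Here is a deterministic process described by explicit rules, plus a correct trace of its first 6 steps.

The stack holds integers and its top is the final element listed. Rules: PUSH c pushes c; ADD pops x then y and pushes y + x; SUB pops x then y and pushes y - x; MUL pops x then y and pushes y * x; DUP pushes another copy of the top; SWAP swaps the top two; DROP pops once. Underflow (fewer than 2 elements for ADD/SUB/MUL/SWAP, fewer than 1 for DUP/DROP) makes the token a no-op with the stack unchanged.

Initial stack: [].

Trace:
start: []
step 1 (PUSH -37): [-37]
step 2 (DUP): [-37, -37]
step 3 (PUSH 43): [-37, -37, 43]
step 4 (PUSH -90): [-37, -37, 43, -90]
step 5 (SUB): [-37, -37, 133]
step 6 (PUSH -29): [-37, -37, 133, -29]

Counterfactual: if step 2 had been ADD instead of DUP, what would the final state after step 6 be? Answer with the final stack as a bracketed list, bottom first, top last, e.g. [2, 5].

[-37, 133, -29]

(re-executing from step 2 with the substitution; state before step 2: [-37])
step 2 (ADD): [-37]
step 3 (PUSH 43): [-37, 43]
step 4 (PUSH -90): [-37, 43, -90]
step 5 (SUB): [-37, 133]
step 6 (PUSH -29): [-37, 133, -29]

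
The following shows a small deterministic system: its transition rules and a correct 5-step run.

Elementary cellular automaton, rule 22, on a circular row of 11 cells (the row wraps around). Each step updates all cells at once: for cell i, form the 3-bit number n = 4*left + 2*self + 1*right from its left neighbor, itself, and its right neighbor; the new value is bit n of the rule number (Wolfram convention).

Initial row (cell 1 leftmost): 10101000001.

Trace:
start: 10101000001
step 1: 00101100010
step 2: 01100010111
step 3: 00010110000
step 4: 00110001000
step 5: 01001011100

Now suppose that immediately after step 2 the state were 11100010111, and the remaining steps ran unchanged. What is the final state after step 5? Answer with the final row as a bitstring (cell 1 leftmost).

state after step 2 := 11100010111
step 3: 00010110000
step 4: 00110001000
step 5: 01001011100

01001011100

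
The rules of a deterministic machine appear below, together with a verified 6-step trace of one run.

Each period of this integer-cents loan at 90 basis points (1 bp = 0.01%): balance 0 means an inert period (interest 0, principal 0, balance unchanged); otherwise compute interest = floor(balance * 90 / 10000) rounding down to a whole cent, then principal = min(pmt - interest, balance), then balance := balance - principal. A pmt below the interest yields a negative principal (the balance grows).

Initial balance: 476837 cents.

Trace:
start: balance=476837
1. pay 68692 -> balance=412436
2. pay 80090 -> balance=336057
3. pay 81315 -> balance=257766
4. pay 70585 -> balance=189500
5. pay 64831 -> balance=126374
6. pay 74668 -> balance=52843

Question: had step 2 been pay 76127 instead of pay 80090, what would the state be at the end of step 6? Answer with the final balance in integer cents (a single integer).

56951

(re-executing from step 2 with the substitution; state before step 2: balance=412436)
2. pay 76127 -> balance=340020
3. pay 81315 -> balance=261765
4. pay 70585 -> balance=193535
5. pay 64831 -> balance=130445
6. pay 74668 -> balance=56951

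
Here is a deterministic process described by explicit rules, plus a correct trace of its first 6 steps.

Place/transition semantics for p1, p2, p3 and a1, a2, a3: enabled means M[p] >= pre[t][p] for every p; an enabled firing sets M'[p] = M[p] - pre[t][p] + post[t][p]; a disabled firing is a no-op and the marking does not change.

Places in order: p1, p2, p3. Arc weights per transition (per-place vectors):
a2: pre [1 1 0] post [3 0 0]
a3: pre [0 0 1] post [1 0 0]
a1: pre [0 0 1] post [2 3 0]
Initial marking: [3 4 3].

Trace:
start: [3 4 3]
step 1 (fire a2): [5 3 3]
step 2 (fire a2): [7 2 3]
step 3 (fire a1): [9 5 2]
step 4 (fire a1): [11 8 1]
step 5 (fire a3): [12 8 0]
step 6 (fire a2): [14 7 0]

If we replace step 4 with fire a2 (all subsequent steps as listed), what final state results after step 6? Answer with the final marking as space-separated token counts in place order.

14 3 1

(re-executing from step 4 with the substitution; state before step 4: [9 5 2])
step 4 (fire a2): [11 4 2]
step 5 (fire a3): [12 4 1]
step 6 (fire a2): [14 3 1]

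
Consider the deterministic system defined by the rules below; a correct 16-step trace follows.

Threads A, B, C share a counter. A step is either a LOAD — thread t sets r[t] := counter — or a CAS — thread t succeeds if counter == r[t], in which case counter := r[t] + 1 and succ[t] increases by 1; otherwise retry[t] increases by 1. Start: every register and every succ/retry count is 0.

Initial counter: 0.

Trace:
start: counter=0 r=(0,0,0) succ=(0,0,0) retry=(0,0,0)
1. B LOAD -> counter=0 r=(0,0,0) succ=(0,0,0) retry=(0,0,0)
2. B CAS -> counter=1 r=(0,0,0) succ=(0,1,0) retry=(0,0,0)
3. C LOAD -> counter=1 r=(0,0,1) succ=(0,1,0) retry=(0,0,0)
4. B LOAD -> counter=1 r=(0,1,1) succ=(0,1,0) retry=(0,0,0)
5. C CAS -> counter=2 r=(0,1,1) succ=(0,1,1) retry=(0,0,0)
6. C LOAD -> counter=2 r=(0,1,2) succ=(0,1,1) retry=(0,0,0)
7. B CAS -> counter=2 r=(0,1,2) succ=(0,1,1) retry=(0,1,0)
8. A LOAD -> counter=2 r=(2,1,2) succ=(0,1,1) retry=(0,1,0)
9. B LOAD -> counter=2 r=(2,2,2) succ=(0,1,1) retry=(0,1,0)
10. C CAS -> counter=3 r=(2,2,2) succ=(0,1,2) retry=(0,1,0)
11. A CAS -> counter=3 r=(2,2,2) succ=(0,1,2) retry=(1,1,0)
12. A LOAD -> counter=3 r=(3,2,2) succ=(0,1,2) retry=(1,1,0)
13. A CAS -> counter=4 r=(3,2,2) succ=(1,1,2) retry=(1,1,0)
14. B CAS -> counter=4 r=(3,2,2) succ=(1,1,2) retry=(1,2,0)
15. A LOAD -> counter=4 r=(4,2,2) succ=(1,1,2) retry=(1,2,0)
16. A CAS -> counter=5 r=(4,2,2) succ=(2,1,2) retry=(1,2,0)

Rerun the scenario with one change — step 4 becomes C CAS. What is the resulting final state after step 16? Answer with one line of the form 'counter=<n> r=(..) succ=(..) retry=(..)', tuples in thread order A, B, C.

counter=5 r=(4,2,2) succ=(2,1,2) retry=(1,2,1)

(re-executing from step 4 with the substitution; state before step 4: counter=1 r=(0,0,1) succ=(0,1,0) retry=(0,0,0))
4. C CAS -> counter=2 r=(0,0,1) succ=(0,1,1) retry=(0,0,0)
5. C CAS -> counter=2 r=(0,0,1) succ=(0,1,1) retry=(0,0,1)
6. C LOAD -> counter=2 r=(0,0,2) succ=(0,1,1) retry=(0,0,1)
7. B CAS -> counter=2 r=(0,0,2) succ=(0,1,1) retry=(0,1,1)
8. A LOAD -> counter=2 r=(2,0,2) succ=(0,1,1) retry=(0,1,1)
9. B LOAD -> counter=2 r=(2,2,2) succ=(0,1,1) retry=(0,1,1)
10. C CAS -> counter=3 r=(2,2,2) succ=(0,1,2) retry=(0,1,1)
11. A CAS -> counter=3 r=(2,2,2) succ=(0,1,2) retry=(1,1,1)
12. A LOAD -> counter=3 r=(3,2,2) succ=(0,1,2) retry=(1,1,1)
13. A CAS -> counter=4 r=(3,2,2) succ=(1,1,2) retry=(1,1,1)
14. B CAS -> counter=4 r=(3,2,2) succ=(1,1,2) retry=(1,2,1)
15. A LOAD -> counter=4 r=(4,2,2) succ=(1,1,2) retry=(1,2,1)
16. A CAS -> counter=5 r=(4,2,2) succ=(2,1,2) retry=(1,2,1)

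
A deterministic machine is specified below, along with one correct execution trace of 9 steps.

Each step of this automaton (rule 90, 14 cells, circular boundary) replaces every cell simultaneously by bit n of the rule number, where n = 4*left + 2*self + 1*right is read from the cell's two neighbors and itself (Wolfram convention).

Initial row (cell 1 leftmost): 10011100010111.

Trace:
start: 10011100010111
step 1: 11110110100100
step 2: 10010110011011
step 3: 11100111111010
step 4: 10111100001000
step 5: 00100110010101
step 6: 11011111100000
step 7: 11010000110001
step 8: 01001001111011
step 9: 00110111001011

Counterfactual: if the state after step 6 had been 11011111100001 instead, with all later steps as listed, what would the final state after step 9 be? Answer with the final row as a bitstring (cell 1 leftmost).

10010111000001

state after step 6 := 11011111100001
step 7: 01010000110011
step 8: 00001001111111
step 9: 10010111000001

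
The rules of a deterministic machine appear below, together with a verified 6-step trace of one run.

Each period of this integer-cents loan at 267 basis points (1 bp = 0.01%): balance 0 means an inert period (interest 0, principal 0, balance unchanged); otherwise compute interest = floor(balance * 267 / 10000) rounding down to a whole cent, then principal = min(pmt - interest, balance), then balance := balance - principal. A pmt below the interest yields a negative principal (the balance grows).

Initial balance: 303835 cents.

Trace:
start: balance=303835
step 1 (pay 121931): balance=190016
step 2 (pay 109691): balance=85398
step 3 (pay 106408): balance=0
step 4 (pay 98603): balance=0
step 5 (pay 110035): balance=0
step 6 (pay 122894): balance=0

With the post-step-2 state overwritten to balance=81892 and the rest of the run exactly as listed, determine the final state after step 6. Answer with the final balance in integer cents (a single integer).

0

state after step 2 := balance=81892
step 3 (pay 106408): balance=0
step 4 (pay 98603): balance=0
step 5 (pay 110035): balance=0
step 6 (pay 122894): balance=0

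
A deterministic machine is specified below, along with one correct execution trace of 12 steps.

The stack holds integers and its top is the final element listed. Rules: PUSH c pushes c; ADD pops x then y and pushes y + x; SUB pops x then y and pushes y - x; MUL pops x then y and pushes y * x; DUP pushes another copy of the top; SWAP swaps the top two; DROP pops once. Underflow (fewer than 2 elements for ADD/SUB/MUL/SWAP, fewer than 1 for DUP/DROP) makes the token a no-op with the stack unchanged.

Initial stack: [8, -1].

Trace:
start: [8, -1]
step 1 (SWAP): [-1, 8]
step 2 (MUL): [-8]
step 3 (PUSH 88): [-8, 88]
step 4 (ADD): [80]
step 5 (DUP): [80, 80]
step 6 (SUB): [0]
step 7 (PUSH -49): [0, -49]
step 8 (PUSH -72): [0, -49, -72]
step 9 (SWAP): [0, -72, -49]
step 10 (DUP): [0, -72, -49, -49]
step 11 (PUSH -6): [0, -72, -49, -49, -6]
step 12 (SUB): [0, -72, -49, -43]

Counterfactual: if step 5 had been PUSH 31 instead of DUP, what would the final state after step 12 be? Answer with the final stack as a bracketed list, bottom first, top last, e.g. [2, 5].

(re-executing from step 5 with the substitution; state before step 5: [80])
step 5 (PUSH 31): [80, 31]
step 6 (SUB): [49]
step 7 (PUSH -49): [49, -49]
step 8 (PUSH -72): [49, -49, -72]
step 9 (SWAP): [49, -72, -49]
step 10 (DUP): [49, -72, -49, -49]
step 11 (PUSH -6): [49, -72, -49, -49, -6]
step 12 (SUB): [49, -72, -49, -43]

[49, -72, -49, -43]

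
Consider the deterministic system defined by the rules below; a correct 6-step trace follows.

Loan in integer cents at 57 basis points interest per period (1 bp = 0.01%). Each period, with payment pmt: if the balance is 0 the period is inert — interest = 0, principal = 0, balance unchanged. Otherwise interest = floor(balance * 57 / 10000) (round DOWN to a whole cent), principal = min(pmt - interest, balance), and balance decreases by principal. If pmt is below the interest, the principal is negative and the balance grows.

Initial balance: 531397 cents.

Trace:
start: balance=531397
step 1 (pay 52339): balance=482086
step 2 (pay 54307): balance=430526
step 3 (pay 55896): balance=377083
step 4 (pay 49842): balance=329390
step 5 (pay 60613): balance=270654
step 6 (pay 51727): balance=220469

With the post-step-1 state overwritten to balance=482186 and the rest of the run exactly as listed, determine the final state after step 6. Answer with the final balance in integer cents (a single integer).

220573

state after step 1 := balance=482186
step 2 (pay 54307): balance=430627
step 3 (pay 55896): balance=377185
step 4 (pay 49842): balance=329492
step 5 (pay 60613): balance=270757
step 6 (pay 51727): balance=220573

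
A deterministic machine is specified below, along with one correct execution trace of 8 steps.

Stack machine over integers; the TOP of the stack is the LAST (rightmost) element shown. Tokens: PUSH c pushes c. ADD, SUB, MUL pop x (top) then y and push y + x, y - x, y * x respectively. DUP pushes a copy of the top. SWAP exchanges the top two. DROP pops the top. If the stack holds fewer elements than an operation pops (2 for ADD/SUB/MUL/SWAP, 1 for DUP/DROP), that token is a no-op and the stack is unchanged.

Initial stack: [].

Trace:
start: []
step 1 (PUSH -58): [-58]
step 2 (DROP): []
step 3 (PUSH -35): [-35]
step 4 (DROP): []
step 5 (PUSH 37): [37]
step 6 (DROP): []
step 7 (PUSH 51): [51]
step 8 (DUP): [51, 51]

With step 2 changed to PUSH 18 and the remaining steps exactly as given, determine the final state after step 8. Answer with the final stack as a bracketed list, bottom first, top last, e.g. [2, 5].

[-58, 18, 51, 51]

(re-executing from step 2 with the substitution; state before step 2: [-58])
step 2 (PUSH 18): [-58, 18]
step 3 (PUSH -35): [-58, 18, -35]
step 4 (DROP): [-58, 18]
step 5 (PUSH 37): [-58, 18, 37]
step 6 (DROP): [-58, 18]
step 7 (PUSH 51): [-58, 18, 51]
step 8 (DUP): [-58, 18, 51, 51]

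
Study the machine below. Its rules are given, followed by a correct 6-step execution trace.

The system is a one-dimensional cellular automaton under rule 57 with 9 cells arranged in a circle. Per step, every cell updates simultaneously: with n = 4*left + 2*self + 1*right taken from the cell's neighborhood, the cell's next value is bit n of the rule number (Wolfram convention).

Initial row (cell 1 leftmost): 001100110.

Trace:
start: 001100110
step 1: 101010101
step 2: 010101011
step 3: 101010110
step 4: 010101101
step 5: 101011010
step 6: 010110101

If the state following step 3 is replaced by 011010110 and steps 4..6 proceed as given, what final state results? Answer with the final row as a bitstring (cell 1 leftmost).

010110101

state after step 3 := 011010110
step 4: 010101101
step 5: 101011010
step 6: 010110101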